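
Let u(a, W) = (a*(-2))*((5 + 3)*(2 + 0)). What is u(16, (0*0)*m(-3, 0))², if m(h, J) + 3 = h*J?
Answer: 262144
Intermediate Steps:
m(h, J) = -3 + J*h (m(h, J) = -3 + h*J = -3 + J*h)
u(a, W) = -32*a (u(a, W) = (-2*a)*(8*2) = -2*a*16 = -32*a)
u(16, (0*0)*m(-3, 0))² = (-32*16)² = (-512)² = 262144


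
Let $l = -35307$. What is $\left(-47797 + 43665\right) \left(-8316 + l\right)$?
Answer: $180250236$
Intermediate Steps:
$\left(-47797 + 43665\right) \left(-8316 + l\right) = \left(-47797 + 43665\right) \left(-8316 - 35307\right) = \left(-4132\right) \left(-43623\right) = 180250236$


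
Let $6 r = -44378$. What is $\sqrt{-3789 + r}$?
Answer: $\frac{2 i \sqrt{25167}}{3} \approx 105.76 i$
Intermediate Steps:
$r = - \frac{22189}{3}$ ($r = \frac{1}{6} \left(-44378\right) = - \frac{22189}{3} \approx -7396.3$)
$\sqrt{-3789 + r} = \sqrt{-3789 - \frac{22189}{3}} = \sqrt{- \frac{33556}{3}} = \frac{2 i \sqrt{25167}}{3}$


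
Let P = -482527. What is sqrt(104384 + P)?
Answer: I*sqrt(378143) ≈ 614.93*I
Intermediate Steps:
sqrt(104384 + P) = sqrt(104384 - 482527) = sqrt(-378143) = I*sqrt(378143)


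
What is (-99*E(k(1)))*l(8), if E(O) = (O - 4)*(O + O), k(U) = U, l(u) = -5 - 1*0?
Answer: -2970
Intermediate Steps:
l(u) = -5 (l(u) = -5 + 0 = -5)
E(O) = 2*O*(-4 + O) (E(O) = (-4 + O)*(2*O) = 2*O*(-4 + O))
(-99*E(k(1)))*l(8) = -198*(-4 + 1)*(-5) = -198*(-3)*(-5) = -99*(-6)*(-5) = 594*(-5) = -2970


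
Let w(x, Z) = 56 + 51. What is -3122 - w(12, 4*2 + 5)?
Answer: -3229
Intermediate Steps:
w(x, Z) = 107
-3122 - w(12, 4*2 + 5) = -3122 - 1*107 = -3122 - 107 = -3229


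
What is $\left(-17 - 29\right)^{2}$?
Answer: $2116$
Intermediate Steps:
$\left(-17 - 29\right)^{2} = \left(-46\right)^{2} = 2116$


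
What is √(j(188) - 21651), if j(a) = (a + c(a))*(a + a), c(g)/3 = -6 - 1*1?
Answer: √41141 ≈ 202.83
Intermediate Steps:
c(g) = -21 (c(g) = 3*(-6 - 1*1) = 3*(-6 - 1) = 3*(-7) = -21)
j(a) = 2*a*(-21 + a) (j(a) = (a - 21)*(a + a) = (-21 + a)*(2*a) = 2*a*(-21 + a))
√(j(188) - 21651) = √(2*188*(-21 + 188) - 21651) = √(2*188*167 - 21651) = √(62792 - 21651) = √41141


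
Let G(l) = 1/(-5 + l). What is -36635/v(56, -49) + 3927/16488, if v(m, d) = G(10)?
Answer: -1006728491/5496 ≈ -1.8317e+5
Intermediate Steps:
v(m, d) = 1/5 (v(m, d) = 1/(-5 + 10) = 1/5)
-36635/v(56, -49) + 3927/16488 = -36635/1/5 + 3927/16488 = -36635*5 + 3927*(1/16488) = -183175 + 1309/5496 = -1006728491/5496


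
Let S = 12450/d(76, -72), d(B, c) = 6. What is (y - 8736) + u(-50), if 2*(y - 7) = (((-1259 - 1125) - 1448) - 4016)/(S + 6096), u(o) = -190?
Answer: -72881073/8171 ≈ -8919.5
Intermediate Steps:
S = 2075 (S = 12450/6 = 12450*(⅙) = 2075)
y = 53273/8171 (y = 7 + ((((-1259 - 1125) - 1448) - 4016)/(2075 + 6096))/2 = 7 + (((-2384 - 1448) - 4016)/8171)/2 = 7 + ((-3832 - 4016)*(1/8171))/2 = 7 + (-7848*1/8171)/2 = 7 + (½)*(-7848/8171) = 7 - 3924/8171 = 53273/8171 ≈ 6.5198)
(y - 8736) + u(-50) = (53273/8171 - 8736) - 190 = -71328583/8171 - 190 = -72881073/8171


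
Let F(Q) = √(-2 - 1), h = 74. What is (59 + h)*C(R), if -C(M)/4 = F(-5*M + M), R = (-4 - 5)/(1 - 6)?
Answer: -532*I*√3 ≈ -921.45*I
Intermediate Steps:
F(Q) = I*√3 (F(Q) = √(-3) = I*√3)
R = 9/5 (R = -9/(-5) = -9*(-⅕) = 9/5 ≈ 1.8000)
C(M) = -4*I*√3
(59 + h)*C(R) = (59 + 74)*(-4*I*√3) = 133*(-4*I*√3) = -532*I*√3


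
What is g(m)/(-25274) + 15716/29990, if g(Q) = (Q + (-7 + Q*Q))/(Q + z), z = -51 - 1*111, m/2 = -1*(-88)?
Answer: 2313424013/5305770820 ≈ 0.43602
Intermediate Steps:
m = 176 (m = 2*(-1*(-88)) = 2*88 = 176)
z = -162 (z = -51 - 111 = -162)
g(Q) = (-7 + Q + Q²)/(-162 + Q) (g(Q) = (Q + (-7 + Q*Q))/(Q - 162) = (Q + (-7 + Q²))/(-162 + Q) = (-7 + Q + Q²)/(-162 + Q))
g(m)/(-25274) + 15716/29990 = ((-7 + 176 + 176²)/(-162 + 176))/(-25274) + 15716/29990 = ((-7 + 176 + 30976)/14)*(-1/25274) + 15716*(1/29990) = ((1/14)*31145)*(-1/25274) + 7858/14995 = (31145/14)*(-1/25274) + 7858/14995 = -31145/353836 + 7858/14995 = 2313424013/5305770820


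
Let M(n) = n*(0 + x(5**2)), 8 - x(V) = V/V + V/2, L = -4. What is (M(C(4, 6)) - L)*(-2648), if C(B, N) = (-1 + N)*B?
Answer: 280688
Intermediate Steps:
x(V) = 7 - V/2 (x(V) = 8 - (V/V + V/2) = 8 - (1 + V*(1/2)) = 8 - (1 + V/2) = 8 + (-1 - V/2) = 7 - V/2)
C(B, N) = B*(-1 + N)
M(n) = -11*n/2 (M(n) = n*(0 + (7 - 1/2*5**2)) = n*(0 + (7 - 1/2*25)) = n*(0 + (7 - 25/2)) = n*(0 - 11/2) = n*(-11/2) = -11*n/2)
(M(C(4, 6)) - L)*(-2648) = (-22*(-1 + 6) - 1*(-4))*(-2648) = (-22*5 + 4)*(-2648) = (-11/2*20 + 4)*(-2648) = (-110 + 4)*(-2648) = -106*(-2648) = 280688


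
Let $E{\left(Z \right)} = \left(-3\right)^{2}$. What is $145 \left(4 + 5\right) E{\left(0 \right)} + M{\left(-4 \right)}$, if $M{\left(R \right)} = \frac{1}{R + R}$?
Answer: $\frac{93959}{8} \approx 11745.0$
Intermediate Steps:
$E{\left(Z \right)} = 9$
$M{\left(R \right)} = \frac{1}{2 R}$
$145 \left(4 + 5\right) E{\left(0 \right)} + M{\left(-4 \right)} = 145 \left(4 + 5\right) 9 + \frac{1}{2 \left(-4\right)} = 145 \cdot 9 \cdot 9 + \frac{1}{2} \left(- \frac{1}{4}\right) = 145 \cdot 81 - \frac{1}{8} = 11745 - \frac{1}{8} = \frac{93959}{8}$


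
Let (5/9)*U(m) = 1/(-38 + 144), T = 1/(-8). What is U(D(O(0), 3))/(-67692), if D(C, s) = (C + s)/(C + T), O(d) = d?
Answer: -3/11958920 ≈ -2.5086e-7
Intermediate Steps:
T = -1/8 ≈ -0.12500
D(C, s) = (C + s)/(-1/8 + C) (D(C, s) = (C + s)/(C - 1/8) = (C + s)/(-1/8 + C))
U(m) = 9/530 (U(m) = 9/(5*(-38 + 144)) = (9/5)/106 = (9/5)*(1/106) = 9/530)
U(D(O(0), 3))/(-67692) = (9/530)/(-67692) = (9/530)*(-1/67692) = -3/11958920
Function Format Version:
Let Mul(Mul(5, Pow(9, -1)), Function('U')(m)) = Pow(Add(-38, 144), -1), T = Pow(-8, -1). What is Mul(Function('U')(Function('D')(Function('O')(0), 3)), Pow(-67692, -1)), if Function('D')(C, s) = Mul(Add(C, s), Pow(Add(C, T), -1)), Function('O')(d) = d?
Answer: Rational(-3, 11958920) ≈ -2.5086e-7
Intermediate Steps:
T = Rational(-1, 8) ≈ -0.12500
Function('D')(C, s) = Mul(Pow(Add(Rational(-1, 8), C), -1), Add(C, s)) (Function('D')(C, s) = Mul(Add(C, s), Pow(Add(C, Rational(-1, 8)), -1)) = Mul(Add(C, s), Pow(Add(Rational(-1, 8), C), -1)) = Mul(Pow(Add(Rational(-1, 8), C), -1), Add(C, s)))
Function('U')(m) = Rational(9, 530) (Function('U')(m) = Mul(Rational(9, 5), Pow(Add(-38, 144), -1)) = Mul(Rational(9, 5), Pow(106, -1)) = Mul(Rational(9, 5), Rational(1, 106)) = Rational(9, 530))
Mul(Function('U')(Function('D')(Function('O')(0), 3)), Pow(-67692, -1)) = Mul(Rational(9, 530), Pow(-67692, -1)) = Mul(Rational(9, 530), Rational(-1, 67692)) = Rational(-3, 11958920)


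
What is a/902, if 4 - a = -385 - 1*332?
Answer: 721/902 ≈ 0.79933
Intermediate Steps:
a = 721 (a = 4 - (-385 - 1*332) = 4 - (-385 - 332) = 4 - 1*(-717) = 4 + 717 = 721)
a/902 = 721/902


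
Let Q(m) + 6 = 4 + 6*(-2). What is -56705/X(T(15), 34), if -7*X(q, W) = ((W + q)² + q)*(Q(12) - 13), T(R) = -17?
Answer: -396935/7344 ≈ -54.049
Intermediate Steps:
Q(m) = -14 (Q(m) = -6 + (4 + 6*(-2)) = -6 + (4 - 12) = -6 - 8 = -14)
X(q, W) = 27*q/7 + 27*(W + q)²/7 (X(q, W) = -((W + q)² + q)*(-14 - 13)/7 = -(q + (W + q)²)*(-27)/7 = -(-27*q - 27*(W + q)²)/7 = 27*q/7 + 27*(W + q)²/7)
-56705/X(T(15), 34) = -56705/((27/7)*(-17) + 27*(34 - 17)²/7) = -56705/(-459/7 + (27/7)*17²) = -56705/(-459/7 + (27/7)*289) = -56705/(-459/7 + 7803/7) = -56705/7344/7 = -56705*7/7344 = -396935/7344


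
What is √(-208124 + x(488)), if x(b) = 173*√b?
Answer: √(-208124 + 346*√122) ≈ 452.0*I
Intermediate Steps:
√(-208124 + x(488)) = √(-208124 + 173*√488) = √(-208124 + 173*(2*√122)) = √(-208124 + 346*√122)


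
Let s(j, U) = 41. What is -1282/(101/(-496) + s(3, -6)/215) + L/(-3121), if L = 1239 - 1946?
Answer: 426680625033/4303859 ≈ 99139.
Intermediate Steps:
L = -707
-1282/(101/(-496) + s(3, -6)/215) + L/(-3121) = -1282/(101/(-496) + 41/215) - 707/(-3121) = -1282/(101*(-1/496) + 41*(1/215)) - 707*(-1/3121) = -1282/(-101/496 + 41/215) + 707/3121 = -1282/(-1379/106640) + 707/3121 = -1282*(-106640/1379) + 707/3121 = 136712480/1379 + 707/3121 = 426680625033/4303859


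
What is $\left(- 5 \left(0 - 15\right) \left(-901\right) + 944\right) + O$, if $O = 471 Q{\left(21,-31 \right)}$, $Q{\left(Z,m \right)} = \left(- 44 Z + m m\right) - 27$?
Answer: $-61921$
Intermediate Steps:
$Q{\left(Z,m \right)} = -27 + m^{2} - 44 Z$ ($Q{\left(Z,m \right)} = \left(- 44 Z + m^{2}\right) - 27 = \left(m^{2} - 44 Z\right) - 27 = -27 + m^{2} - 44 Z$)
$O = 4710$ ($O = 471 \left(-27 + \left(-31\right)^{2} - 924\right) = 471 \left(-27 + 961 - 924\right) = 471 \cdot 10 = 4710$)
$\left(- 5 \left(0 - 15\right) \left(-901\right) + 944\right) + O = \left(- 5 \left(0 - 15\right) \left(-901\right) + 944\right) + 4710 = \left(\left(-5\right) \left(-15\right) \left(-901\right) + 944\right) + 4710 = \left(75 \left(-901\right) + 944\right) + 4710 = \left(-67575 + 944\right) + 4710 = -66631 + 4710 = -61921$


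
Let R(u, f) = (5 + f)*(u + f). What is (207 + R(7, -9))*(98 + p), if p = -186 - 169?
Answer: -55255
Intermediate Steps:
R(u, f) = (5 + f)*(f + u)
p = -355
(207 + R(7, -9))*(98 + p) = (207 + ((-9)² + 5*(-9) + 5*7 - 9*7))*(98 - 355) = (207 + (81 - 45 + 35 - 63))*(-257) = (207 + 8)*(-257) = 215*(-257) = -55255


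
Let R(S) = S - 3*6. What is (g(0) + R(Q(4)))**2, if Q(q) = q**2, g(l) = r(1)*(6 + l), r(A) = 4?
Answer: 484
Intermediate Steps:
g(l) = 24 + 4*l (g(l) = 4*(6 + l) = 24 + 4*l)
R(S) = -18 + S (R(S) = S - 18 = -18 + S)
(g(0) + R(Q(4)))**2 = ((24 + 4*0) + (-18 + 4**2))**2 = ((24 + 0) + (-18 + 16))**2 = (24 - 2)**2 = 22**2 = 484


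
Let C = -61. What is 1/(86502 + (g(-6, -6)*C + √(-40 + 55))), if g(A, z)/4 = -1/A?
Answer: 778152/67280059321 - 9*√15/67280059321 ≈ 1.1565e-5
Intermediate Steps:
g(A, z) = -4/A (g(A, z) = 4*(-1/A) = -4/A)
1/(86502 + (g(-6, -6)*C + √(-40 + 55))) = 1/(86502 + (-4/(-6)*(-61) + √(-40 + 55))) = 1/(86502 + (-4*(-⅙)*(-61) + √15)) = 1/(86502 + ((⅔)*(-61) + √15)) = 1/(86502 + (-122/3 + √15)) = 1/(259384/3 + √15)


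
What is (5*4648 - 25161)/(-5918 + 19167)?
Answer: -1921/13249 ≈ -0.14499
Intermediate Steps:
(5*4648 - 25161)/(-5918 + 19167) = (23240 - 25161)/13249 = -1921*1/13249 = -1921/13249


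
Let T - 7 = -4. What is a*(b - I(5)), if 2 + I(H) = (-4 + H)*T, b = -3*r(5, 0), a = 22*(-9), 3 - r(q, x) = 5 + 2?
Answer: -2178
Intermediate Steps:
r(q, x) = -4 (r(q, x) = 3 - (5 + 2) = 3 - 1*7 = 3 - 7 = -4)
a = -198
T = 3 (T = 7 - 4 = 3)
b = 12 (b = -3*(-4) = 12)
I(H) = -14 + 3*H (I(H) = -2 + (-4 + H)*3 = -2 + (-12 + 3*H) = -14 + 3*H)
a*(b - I(5)) = -198*(12 - (-14 + 3*5)) = -198*(12 - (-14 + 15)) = -198*(12 - 1*1) = -198*(12 - 1) = -198*11 = -2178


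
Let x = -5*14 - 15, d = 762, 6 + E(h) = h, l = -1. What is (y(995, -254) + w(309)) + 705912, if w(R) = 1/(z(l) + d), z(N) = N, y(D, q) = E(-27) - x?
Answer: 537238605/761 ≈ 7.0596e+5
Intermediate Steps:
E(h) = -6 + h
x = -85 (x = -70 - 15 = -85)
y(D, q) = 52 (y(D, q) = (-6 - 27) - 1*(-85) = -33 + 85 = 52)
w(R) = 1/761 (w(R) = 1/(-1 + 762) = 1/761)
(y(995, -254) + w(309)) + 705912 = (52 + 1/761) + 705912 = 39573/761 + 705912 = 537238605/761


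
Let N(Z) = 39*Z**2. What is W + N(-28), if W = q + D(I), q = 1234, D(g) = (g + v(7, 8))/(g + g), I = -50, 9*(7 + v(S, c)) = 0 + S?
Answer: 14314753/450 ≈ 31811.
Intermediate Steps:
v(S, c) = -7 + S/9 (v(S, c) = -7 + (0 + S)/9 = -7 + S/9)
D(g) = (-56/9 + g)/(2*g) (D(g) = (g + (-7 + (1/9)*7))/(g + g) = (g + (-7 + 7/9))/((2*g)) = (g - 56/9)*(1/(2*g)) = (-56/9 + g)*(1/(2*g)) = (-56/9 + g)/(2*g))
W = 555553/450 (W = 1234 + (1/18)*(-56 + 9*(-50))/(-50) = 1234 + (1/18)*(-1/50)*(-56 - 450) = 1234 + (1/18)*(-1/50)*(-506) = 1234 + 253/450 = 555553/450 ≈ 1234.6)
W + N(-28) = 555553/450 + 39*(-28)**2 = 555553/450 + 39*784 = 555553/450 + 30576 = 14314753/450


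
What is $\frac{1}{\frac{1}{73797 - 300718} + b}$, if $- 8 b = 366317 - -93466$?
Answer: $- \frac{1815368}{104334418151} \approx -1.74 \cdot 10^{-5}$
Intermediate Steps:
$b = - \frac{459783}{8}$ ($b = - \frac{366317 - -93466}{8} = - \frac{366317 + 93466}{8} = \left(- \frac{1}{8}\right) 459783 = - \frac{459783}{8} \approx -57473.0$)
$\frac{1}{\frac{1}{73797 - 300718} + b} = \frac{1}{\frac{1}{73797 - 300718} - \frac{459783}{8}} = \frac{1}{\frac{1}{-226921} - \frac{459783}{8}} = \frac{1}{- \frac{1}{226921} - \frac{459783}{8}} = \frac{1}{- \frac{104334418151}{1815368}} = - \frac{1815368}{104334418151}$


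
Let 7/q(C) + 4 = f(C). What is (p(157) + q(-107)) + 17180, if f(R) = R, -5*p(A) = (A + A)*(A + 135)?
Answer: -642503/555 ≈ -1157.7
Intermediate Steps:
p(A) = -2*A*(135 + A)/5 (p(A) = -(A + A)*(A + 135)/5 = -2*A*(135 + A)/5)
q(C) = 7/(-4 + C)
(p(157) + q(-107)) + 17180 = (-⅖*157*(135 + 157) + 7/(-4 - 107)) + 17180 = (-⅖*157*292 + 7/(-111)) + 17180 = (-91688/5 + 7*(-1/111)) + 17180 = (-91688/5 - 7/111) + 17180 = -10177403/555 + 17180 = -642503/555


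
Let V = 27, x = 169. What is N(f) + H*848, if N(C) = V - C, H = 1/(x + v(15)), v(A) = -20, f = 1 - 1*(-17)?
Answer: 2189/149 ≈ 14.691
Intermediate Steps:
f = 18 (f = 1 + 17 = 18)
H = 1/149 (H = 1/(169 - 20) = 1/149 ≈ 0.0067114)
N(C) = 27 - C
N(f) + H*848 = (27 - 1*18) + (1/149)*848 = (27 - 18) + 848/149 = 9 + 848/149 = 2189/149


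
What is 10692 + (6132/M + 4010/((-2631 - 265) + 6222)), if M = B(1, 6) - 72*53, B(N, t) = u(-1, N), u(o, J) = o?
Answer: 67866753901/6347671 ≈ 10692.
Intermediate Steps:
B(N, t) = -1
M = -3817 (M = -1 - 72*53 = -1 - 3816 = -3817)
10692 + (6132/M + 4010/((-2631 - 265) + 6222)) = 10692 + (6132/(-3817) + 4010/((-2631 - 265) + 6222)) = 10692 + (6132*(-1/3817) + 4010/(-2896 + 6222)) = 10692 + (-6132/3817 + 4010/3326) = 10692 + (-6132/3817 + 4010*(1/3326)) = 10692 + (-6132/3817 + 2005/1663) = 10692 - 2544431/6347671 = 67866753901/6347671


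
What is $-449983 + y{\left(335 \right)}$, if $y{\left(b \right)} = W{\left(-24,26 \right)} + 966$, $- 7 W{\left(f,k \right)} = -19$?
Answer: $- \frac{3143100}{7} \approx -4.4901 \cdot 10^{5}$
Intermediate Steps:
$W{\left(f,k \right)} = \frac{19}{7}$ ($W{\left(f,k \right)} = \left(- \frac{1}{7}\right) \left(-19\right) = \frac{19}{7}$)
$y{\left(b \right)} = \frac{6781}{7}$ ($y{\left(b \right)} = \frac{19}{7} + 966 = \frac{6781}{7}$)
$-449983 + y{\left(335 \right)} = -449983 + \frac{6781}{7} = - \frac{3143100}{7}$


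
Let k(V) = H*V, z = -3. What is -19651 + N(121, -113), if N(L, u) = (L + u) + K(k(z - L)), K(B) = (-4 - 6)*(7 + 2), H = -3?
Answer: -19733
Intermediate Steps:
k(V) = -3*V
K(B) = -90 (K(B) = -10*9 = -90)
N(L, u) = -90 + L + u (N(L, u) = (L + u) - 90 = -90 + L + u)
-19651 + N(121, -113) = -19651 + (-90 + 121 - 113) = -19651 - 82 = -19733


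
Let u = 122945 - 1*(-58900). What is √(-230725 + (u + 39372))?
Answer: 2*I*√2377 ≈ 97.509*I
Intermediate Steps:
u = 181845 (u = 122945 + 58900 = 181845)
√(-230725 + (u + 39372)) = √(-230725 + (181845 + 39372)) = √(-230725 + 221217) = √(-9508) = 2*I*√2377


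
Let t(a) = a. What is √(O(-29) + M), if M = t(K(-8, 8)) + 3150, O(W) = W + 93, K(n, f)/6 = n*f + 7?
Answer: 2*√718 ≈ 53.591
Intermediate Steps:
K(n, f) = 42 + 6*f*n (K(n, f) = 6*(n*f + 7) = 6*(f*n + 7) = 6*(7 + f*n) = 42 + 6*f*n)
O(W) = 93 + W
M = 2808 (M = (42 + 6*8*(-8)) + 3150 = (42 - 384) + 3150 = -342 + 3150 = 2808)
√(O(-29) + M) = √((93 - 29) + 2808) = √(64 + 2808) = √2872 = 2*√718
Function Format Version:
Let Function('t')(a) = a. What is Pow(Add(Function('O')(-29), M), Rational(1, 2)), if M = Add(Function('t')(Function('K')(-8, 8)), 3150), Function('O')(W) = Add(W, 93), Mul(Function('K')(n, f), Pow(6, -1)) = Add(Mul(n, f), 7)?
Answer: Mul(2, Pow(718, Rational(1, 2))) ≈ 53.591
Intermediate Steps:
Function('K')(n, f) = Add(42, Mul(6, f, n)) (Function('K')(n, f) = Mul(6, Add(Mul(n, f), 7)) = Mul(6, Add(Mul(f, n), 7)) = Mul(6, Add(7, Mul(f, n))) = Add(42, Mul(6, f, n)))
Function('O')(W) = Add(93, W)
M = 2808 (M = Add(Add(42, Mul(6, 8, -8)), 3150) = Add(Add(42, -384), 3150) = Add(-342, 3150) = 2808)
Pow(Add(Function('O')(-29), M), Rational(1, 2)) = Pow(Add(Add(93, -29), 2808), Rational(1, 2)) = Pow(Add(64, 2808), Rational(1, 2)) = Pow(2872, Rational(1, 2)) = Mul(2, Pow(718, Rational(1, 2)))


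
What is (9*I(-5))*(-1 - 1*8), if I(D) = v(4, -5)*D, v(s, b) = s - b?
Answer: 3645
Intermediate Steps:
I(D) = 9*D (I(D) = (4 - 1*(-5))*D = (4 + 5)*D = 9*D)
(9*I(-5))*(-1 - 1*8) = (9*(9*(-5)))*(-1 - 1*8) = (9*(-45))*(-1 - 8) = -405*(-9) = 3645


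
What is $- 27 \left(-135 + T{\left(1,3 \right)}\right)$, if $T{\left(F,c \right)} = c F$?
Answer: $3564$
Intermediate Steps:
$T{\left(F,c \right)} = F c$
$- 27 \left(-135 + T{\left(1,3 \right)}\right) = - 27 \left(-135 + 1 \cdot 3\right) = - 27 \left(-135 + 3\right) = \left(-27\right) \left(-132\right) = 3564$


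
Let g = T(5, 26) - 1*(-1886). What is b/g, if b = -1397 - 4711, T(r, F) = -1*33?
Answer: -6108/1853 ≈ -3.2963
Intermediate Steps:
T(r, F) = -33
b = -6108
g = 1853 (g = -33 - 1*(-1886) = -33 + 1886 = 1853)
b/g = -6108/1853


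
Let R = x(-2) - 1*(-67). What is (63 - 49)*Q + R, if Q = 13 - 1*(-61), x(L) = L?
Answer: 1101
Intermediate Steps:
R = 65 (R = -2 - 1*(-67) = -2 + 67 = 65)
Q = 74 (Q = 13 + 61 = 74)
(63 - 49)*Q + R = (63 - 49)*74 + 65 = 14*74 + 65 = 1036 + 65 = 1101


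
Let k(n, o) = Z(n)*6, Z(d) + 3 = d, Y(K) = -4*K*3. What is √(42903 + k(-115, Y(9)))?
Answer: √42195 ≈ 205.41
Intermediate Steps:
Y(K) = -12*K
Z(d) = -3 + d
k(n, o) = -18 + 6*n (k(n, o) = (-3 + n)*6 = -18 + 6*n)
√(42903 + k(-115, Y(9))) = √(42903 + (-18 + 6*(-115))) = √(42903 + (-18 - 690)) = √(42903 - 708) = √42195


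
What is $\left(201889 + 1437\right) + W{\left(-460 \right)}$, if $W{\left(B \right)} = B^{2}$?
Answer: $414926$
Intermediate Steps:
$\left(201889 + 1437\right) + W{\left(-460 \right)} = \left(201889 + 1437\right) + \left(-460\right)^{2} = 203326 + 211600 = 414926$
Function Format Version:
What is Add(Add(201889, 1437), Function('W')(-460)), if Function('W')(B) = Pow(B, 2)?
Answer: 414926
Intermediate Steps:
Add(Add(201889, 1437), Function('W')(-460)) = Add(Add(201889, 1437), Pow(-460, 2)) = Add(203326, 211600) = 414926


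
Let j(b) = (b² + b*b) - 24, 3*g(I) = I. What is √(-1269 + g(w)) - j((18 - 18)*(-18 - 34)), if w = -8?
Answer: 24 + I*√11445/3 ≈ 24.0 + 35.66*I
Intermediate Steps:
g(I) = I/3
j(b) = -24 + 2*b² (j(b) = (b² + b²) - 24 = 2*b² - 24 = -24 + 2*b²)
√(-1269 + g(w)) - j((18 - 18)*(-18 - 34)) = √(-1269 + (⅓)*(-8)) - (-24 + 2*((18 - 18)*(-18 - 34))²) = √(-1269 - 8/3) - (-24 + 2*(0*(-52))²) = √(-3815/3) - (-24 + 2*0²) = I*√11445/3 - (-24 + 2*0) = I*√11445/3 - (-24 + 0) = I*√11445/3 - 1*(-24) = I*√11445/3 + 24 = 24 + I*√11445/3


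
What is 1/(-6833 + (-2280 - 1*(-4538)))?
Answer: -1/4575 ≈ -0.00021858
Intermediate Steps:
1/(-6833 + (-2280 - 1*(-4538))) = 1/(-6833 + (-2280 + 4538)) = 1/(-6833 + 2258) = 1/(-4575) = -1/4575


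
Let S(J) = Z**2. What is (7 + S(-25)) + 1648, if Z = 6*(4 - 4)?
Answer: 1655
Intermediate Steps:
Z = 0 (Z = 6*0 = 0)
S(J) = 0 (S(J) = 0**2 = 0)
(7 + S(-25)) + 1648 = (7 + 0) + 1648 = 7 + 1648 = 1655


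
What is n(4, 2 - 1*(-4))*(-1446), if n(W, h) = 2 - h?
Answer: 5784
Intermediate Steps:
n(4, 2 - 1*(-4))*(-1446) = (2 - (2 - 1*(-4)))*(-1446) = (2 - (2 + 4))*(-1446) = (2 - 1*6)*(-1446) = (2 - 6)*(-1446) = -4*(-1446) = 5784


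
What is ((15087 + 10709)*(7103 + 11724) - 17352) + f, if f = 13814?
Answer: 485657754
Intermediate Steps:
((15087 + 10709)*(7103 + 11724) - 17352) + f = ((15087 + 10709)*(7103 + 11724) - 17352) + 13814 = (25796*18827 - 17352) + 13814 = (485661292 - 17352) + 13814 = 485643940 + 13814 = 485657754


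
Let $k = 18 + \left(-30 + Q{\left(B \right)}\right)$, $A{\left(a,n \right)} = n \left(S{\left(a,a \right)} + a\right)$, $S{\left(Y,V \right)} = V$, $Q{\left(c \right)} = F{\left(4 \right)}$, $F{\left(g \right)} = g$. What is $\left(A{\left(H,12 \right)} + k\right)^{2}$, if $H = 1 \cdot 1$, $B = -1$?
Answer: $256$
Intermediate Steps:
$Q{\left(c \right)} = 4$
$H = 1$
$A{\left(a,n \right)} = 2 a n$ ($A{\left(a,n \right)} = n \left(a + a\right) = n 2 a = 2 a n$)
$k = -8$ ($k = 18 + \left(-30 + 4\right) = 18 - 26 = -8$)
$\left(A{\left(H,12 \right)} + k\right)^{2} = \left(2 \cdot 1 \cdot 12 - 8\right)^{2} = \left(24 - 8\right)^{2} = 16^{2} = 256$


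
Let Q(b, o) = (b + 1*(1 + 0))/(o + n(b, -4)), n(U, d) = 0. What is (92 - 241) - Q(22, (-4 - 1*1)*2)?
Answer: -1467/10 ≈ -146.70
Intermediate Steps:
Q(b, o) = (1 + b)/o (Q(b, o) = (b + 1*(1 + 0))/(o + 0) = (b + 1*1)/o = (b + 1)/o = (1 + b)/o)
(92 - 241) - Q(22, (-4 - 1*1)*2) = (92 - 241) - (1 + 22)/((-4 - 1*1)*2) = -149 - 23/((-4 - 1)*2) = -149 - 23/((-5*2)) = -149 - 23/(-10) = -149 - (-1)*23/10 = -149 - 1*(-23/10) = -149 + 23/10 = -1467/10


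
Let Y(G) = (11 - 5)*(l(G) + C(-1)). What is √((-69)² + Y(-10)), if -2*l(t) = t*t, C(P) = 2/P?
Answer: √4449 ≈ 66.701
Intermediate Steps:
l(t) = -t²/2 (l(t) = -t*t/2 = -t²/2)
Y(G) = -12 - 3*G² (Y(G) = (11 - 5)*(-G²/2 + 2/(-1)) = 6*(-G²/2 + 2*(-1)) = 6*(-G²/2 - 2) = 6*(-2 - G²/2) = -12 - 3*G²)
√((-69)² + Y(-10)) = √((-69)² + (-12 - 3*(-10)²)) = √(4761 + (-12 - 3*100)) = √(4761 + (-12 - 300)) = √(4761 - 312) = √4449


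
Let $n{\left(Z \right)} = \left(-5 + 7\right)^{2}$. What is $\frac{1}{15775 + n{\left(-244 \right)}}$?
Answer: $\frac{1}{15779} \approx 6.3375 \cdot 10^{-5}$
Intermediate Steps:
$n{\left(Z \right)} = 4$ ($n{\left(Z \right)} = 2^{2} = 4$)
$\frac{1}{15775 + n{\left(-244 \right)}} = \frac{1}{15775 + 4} = \frac{1}{15779}$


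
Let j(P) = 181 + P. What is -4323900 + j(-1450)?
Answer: -4325169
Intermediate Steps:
-4323900 + j(-1450) = -4323900 + (181 - 1450) = -4323900 - 1269 = -4325169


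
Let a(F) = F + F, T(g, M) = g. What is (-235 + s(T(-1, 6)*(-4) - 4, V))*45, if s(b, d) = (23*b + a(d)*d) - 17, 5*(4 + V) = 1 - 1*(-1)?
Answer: -50868/5 ≈ -10174.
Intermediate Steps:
a(F) = 2*F
V = -18/5 (V = -4 + (1 - 1*(-1))/5 = -4 + (1 + 1)/5 = -4 + (⅕)*2 = -4 + ⅖ = -18/5 ≈ -3.6000)
s(b, d) = -17 + 2*d² + 23*b (s(b, d) = (23*b + (2*d)*d) - 17 = (23*b + 2*d²) - 17 = (2*d² + 23*b) - 17 = -17 + 2*d² + 23*b)
(-235 + s(T(-1, 6)*(-4) - 4, V))*45 = (-235 + (-17 + 2*(-18/5)² + 23*(-1*(-4) - 4)))*45 = (-235 + (-17 + 2*(324/25) + 23*(4 - 4)))*45 = (-235 + (-17 + 648/25 + 23*0))*45 = (-235 + (-17 + 648/25 + 0))*45 = (-235 + 223/25)*45 = -5652/25*45 = -50868/5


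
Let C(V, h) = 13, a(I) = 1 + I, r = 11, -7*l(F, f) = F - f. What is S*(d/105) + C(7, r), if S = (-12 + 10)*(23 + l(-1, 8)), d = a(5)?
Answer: 501/49 ≈ 10.224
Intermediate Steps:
l(F, f) = -F/7 + f/7 (l(F, f) = -(F - f)/7 = -F/7 + f/7)
d = 6 (d = 1 + 5 = 6)
S = -340/7 (S = (-12 + 10)*(23 + (-1/7*(-1) + (1/7)*8)) = -2*(23 + (1/7 + 8/7)) = -2*(23 + 9/7) = -2*170/7 = -340/7 ≈ -48.571)
S*(d/105) + C(7, r) = -2040/(7*105) + 13 = -340/7*2/35 + 13 = -136/49 + 13 = 501/49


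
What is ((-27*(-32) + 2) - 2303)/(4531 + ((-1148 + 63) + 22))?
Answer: -479/1156 ≈ -0.41436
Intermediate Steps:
((-27*(-32) + 2) - 2303)/(4531 + ((-1148 + 63) + 22)) = ((864 + 2) - 2303)/(4531 + (-1085 + 22)) = (866 - 2303)/(4531 - 1063) = -1437/3468 = -1437*1/3468 = -479/1156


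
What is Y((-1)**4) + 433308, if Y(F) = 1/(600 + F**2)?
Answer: 260418109/601 ≈ 4.3331e+5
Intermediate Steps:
Y((-1)**4) + 433308 = 1/(600 + ((-1)**4)**2) + 433308 = 1/(600 + 1**2) + 433308 = 1/(600 + 1) + 433308 = 1/601 + 433308 = 260418109/601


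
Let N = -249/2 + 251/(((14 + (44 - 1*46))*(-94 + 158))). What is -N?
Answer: 95365/768 ≈ 124.17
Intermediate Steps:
N = -95365/768 (N = -249*½ + 251/(((14 + (44 - 46))*64)) = -249/2 + 251/(((14 - 2)*64)) = -249/2 + 251/((12*64)) = -249/2 + 251/768 = -95365/768 ≈ -124.17)
-N = -1*(-95365/768) = 95365/768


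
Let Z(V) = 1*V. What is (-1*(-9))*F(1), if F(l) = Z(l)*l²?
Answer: 9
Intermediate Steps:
Z(V) = V
F(l) = l³ (F(l) = l*l² = l³)
(-1*(-9))*F(1) = -1*(-9)*1³ = 9*1 = 9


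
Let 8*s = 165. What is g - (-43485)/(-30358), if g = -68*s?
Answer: -21310290/15179 ≈ -1403.9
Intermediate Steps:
s = 165/8 (s = (1/8)*165 = 165/8 ≈ 20.625)
g = -2805/2 (g = -68*165/8 = -2805/2 ≈ -1402.5)
g - (-43485)/(-30358) = -2805/2 - (-43485)/(-30358) = -2805/2 - (-43485)*(-1)/30358 = -2805/2 - 1*43485/30358 = -2805/2 - 43485/30358 = -21310290/15179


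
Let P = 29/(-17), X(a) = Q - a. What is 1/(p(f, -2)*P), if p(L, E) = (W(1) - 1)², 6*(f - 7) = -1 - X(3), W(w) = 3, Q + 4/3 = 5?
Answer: -17/116 ≈ -0.14655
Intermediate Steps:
Q = 11/3 (Q = -4/3 + 5 = 11/3 ≈ 3.6667)
X(a) = 11/3 - a
f = 121/18 (f = 7 + (-1 - (11/3 - 1*3))/6 = 7 + (-1 - (11/3 - 3))/6 = 7 + (-1 - 1*⅔)/6 = 7 + (-1 - ⅔)/6 = 7 + (⅙)*(-5/3) = 7 - 5/18 = 121/18 ≈ 6.7222)
p(L, E) = 4 (p(L, E) = (3 - 1)² = 2² = 4)
P = -29/17 (P = 29*(-1/17) = -29/17 ≈ -1.7059)
1/(p(f, -2)*P) = 1/(4*(-29/17)) = 1/(-116/17) = -17/116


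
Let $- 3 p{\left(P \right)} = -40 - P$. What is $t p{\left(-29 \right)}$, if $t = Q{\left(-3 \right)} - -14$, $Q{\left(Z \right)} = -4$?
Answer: $\frac{110}{3} \approx 36.667$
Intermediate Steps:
$p{\left(P \right)} = \frac{40}{3} + \frac{P}{3}$ ($p{\left(P \right)} = - \frac{-40 - P}{3} = \frac{40}{3} + \frac{P}{3}$)
$t = 10$ ($t = -4 - -14 = -4 + 14 = 10$)
$t p{\left(-29 \right)} = 10 \left(\frac{40}{3} + \frac{1}{3} \left(-29\right)\right) = 10 \left(\frac{40}{3} - \frac{29}{3}\right) = 10 \cdot \frac{11}{3} = \frac{110}{3}$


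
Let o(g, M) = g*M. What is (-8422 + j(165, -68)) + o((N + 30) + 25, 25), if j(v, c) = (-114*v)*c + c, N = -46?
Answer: 1270815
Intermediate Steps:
j(v, c) = c - 114*c*v (j(v, c) = -114*c*v + c = c - 114*c*v)
o(g, M) = M*g
(-8422 + j(165, -68)) + o((N + 30) + 25, 25) = (-8422 - 68*(1 - 114*165)) + 25*((-46 + 30) + 25) = (-8422 - 68*(1 - 18810)) + 25*(-16 + 25) = (-8422 - 68*(-18809)) + 25*9 = (-8422 + 1279012) + 225 = 1270590 + 225 = 1270815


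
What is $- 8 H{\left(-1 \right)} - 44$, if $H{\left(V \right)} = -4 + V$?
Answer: $-4$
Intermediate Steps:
$- 8 H{\left(-1 \right)} - 44 = - 8 \left(-4 - 1\right) - 44 = \left(-8\right) \left(-5\right) - 44 = 40 - 44 = -4$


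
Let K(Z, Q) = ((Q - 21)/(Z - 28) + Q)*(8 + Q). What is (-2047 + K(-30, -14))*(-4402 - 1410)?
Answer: 331469984/29 ≈ 1.1430e+7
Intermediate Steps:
K(Z, Q) = (8 + Q)*(Q + (-21 + Q)/(-28 + Z)) (K(Z, Q) = ((-21 + Q)/(-28 + Z) + Q)*(8 + Q) = (Q + (-21 + Q)/(-28 + Z))*(8 + Q) = (8 + Q)*(Q + (-21 + Q)/(-28 + Z)))
(-2047 + K(-30, -14))*(-4402 - 1410) = (-2047 + (-168 - 237*(-14) - 27*(-14)**2 - 30*(-14)**2 + 8*(-14)*(-30))/(-28 - 30))*(-4402 - 1410) = (-2047 + (-168 + 3318 - 27*196 - 30*196 + 3360)/(-58))*(-5812) = (-2047 - (-168 + 3318 - 5292 - 5880 + 3360)/58)*(-5812) = (-2047 - 1/58*(-4662))*(-5812) = (-2047 + 2331/29)*(-5812) = -57032/29*(-5812) = 331469984/29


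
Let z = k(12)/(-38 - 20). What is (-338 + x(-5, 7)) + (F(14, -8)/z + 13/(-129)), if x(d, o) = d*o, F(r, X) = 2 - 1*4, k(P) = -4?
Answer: -51871/129 ≈ -402.10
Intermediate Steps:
z = 2/29 (z = -4/(-38 - 20) = -4/(-58) = -4*(-1/58) = 2/29 ≈ 0.068966)
F(r, X) = -2 (F(r, X) = 2 - 4 = -2)
(-338 + x(-5, 7)) + (F(14, -8)/z + 13/(-129)) = (-338 - 5*7) + (-2/2/29 + 13/(-129)) = (-338 - 35) + (-2*29/2 + 13*(-1/129)) = -373 + (-29 - 13/129) = -373 - 3754/129 = -51871/129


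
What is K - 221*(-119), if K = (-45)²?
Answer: 28324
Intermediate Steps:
K = 2025
K - 221*(-119) = 2025 - 221*(-119) = 2025 - 1*(-26299) = 2025 + 26299 = 28324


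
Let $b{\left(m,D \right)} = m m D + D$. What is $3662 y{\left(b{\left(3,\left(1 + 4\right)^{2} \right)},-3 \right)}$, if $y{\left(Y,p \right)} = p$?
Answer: $-10986$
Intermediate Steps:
$b{\left(m,D \right)} = D + D m^{2}$ ($b{\left(m,D \right)} = m^{2} D + D = D m^{2} + D = D + D m^{2}$)
$3662 y{\left(b{\left(3,\left(1 + 4\right)^{2} \right)},-3 \right)} = 3662 \left(-3\right) = -10986$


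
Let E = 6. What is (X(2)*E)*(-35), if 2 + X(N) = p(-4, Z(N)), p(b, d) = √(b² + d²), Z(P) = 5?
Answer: 420 - 210*√41 ≈ -924.66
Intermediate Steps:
X(N) = -2 + √41 (X(N) = -2 + √((-4)² + 5²) = -2 + √(16 + 25) = -2 + √41)
(X(2)*E)*(-35) = ((-2 + √41)*6)*(-35) = (-12 + 6*√41)*(-35) = 420 - 210*√41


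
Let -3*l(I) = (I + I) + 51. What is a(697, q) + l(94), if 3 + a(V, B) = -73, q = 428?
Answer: -467/3 ≈ -155.67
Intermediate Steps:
l(I) = -17 - 2*I/3 (l(I) = -((I + I) + 51)/3 = -(2*I + 51)/3 = -(51 + 2*I)/3 = -17 - 2*I/3)
a(V, B) = -76 (a(V, B) = -3 - 73 = -76)
a(697, q) + l(94) = -76 + (-17 - ⅔*94) = -76 + (-17 - 188/3) = -76 - 239/3 = -467/3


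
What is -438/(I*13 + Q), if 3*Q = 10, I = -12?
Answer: 657/229 ≈ 2.8690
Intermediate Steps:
Q = 10/3 (Q = (⅓)*10 = 10/3 ≈ 3.3333)
-438/(I*13 + Q) = -438/(-12*13 + 10/3) = -438/(-156 + 10/3) = -438/(-458/3) = -438*(-3/458) = 657/229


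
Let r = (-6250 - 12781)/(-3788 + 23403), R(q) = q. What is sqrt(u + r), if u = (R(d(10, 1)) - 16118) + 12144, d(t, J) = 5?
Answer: I*sqrt(1527438998090)/19615 ≈ 63.008*I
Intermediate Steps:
r = -19031/19615 ≈ -0.97023
u = -3969 (u = (5 - 16118) + 12144 = -16113 + 12144 = -3969)
sqrt(u + r) = sqrt(-3969 - 19031/19615) = sqrt(-77870966/19615) = I*sqrt(1527438998090)/19615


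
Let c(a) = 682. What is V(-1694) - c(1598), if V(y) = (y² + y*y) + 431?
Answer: 5739021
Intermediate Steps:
V(y) = 431 + 2*y² (V(y) = (y² + y²) + 431 = 2*y² + 431 = 431 + 2*y²)
V(-1694) - c(1598) = (431 + 2*(-1694)²) - 1*682 = (431 + 2*2869636) - 682 = (431 + 5739272) - 682 = 5739703 - 682 = 5739021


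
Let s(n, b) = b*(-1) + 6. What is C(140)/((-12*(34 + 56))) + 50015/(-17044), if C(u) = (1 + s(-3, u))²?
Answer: -88876879/4601880 ≈ -19.313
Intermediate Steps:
s(n, b) = 6 - b (s(n, b) = -b + 6 = 6 - b)
C(u) = (7 - u)² (C(u) = (1 + (6 - u))² = (7 - u)²)
C(140)/((-12*(34 + 56))) + 50015/(-17044) = (-7 + 140)²/((-12*(34 + 56))) + 50015/(-17044) = 133²/((-12*90)) + 50015*(-1/17044) = 17689/(-1080) - 50015/17044 = 17689*(-1/1080) - 50015/17044 = -17689/1080 - 50015/17044 = -88876879/4601880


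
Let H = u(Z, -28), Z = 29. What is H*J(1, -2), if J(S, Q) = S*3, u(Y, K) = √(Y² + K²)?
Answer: 15*√65 ≈ 120.93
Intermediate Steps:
u(Y, K) = √(K² + Y²)
H = 5*√65 (H = √((-28)² + 29²) = √(784 + 841) = √1625 = 5*√65 ≈ 40.311)
J(S, Q) = 3*S
H*J(1, -2) = (5*√65)*(3*1) = (5*√65)*3 = 15*√65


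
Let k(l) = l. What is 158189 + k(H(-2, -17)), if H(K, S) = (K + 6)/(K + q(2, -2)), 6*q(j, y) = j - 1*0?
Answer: 790933/5 ≈ 1.5819e+5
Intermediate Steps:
q(j, y) = j/6 (q(j, y) = (j - 1*0)/6 = (j + 0)/6 = j/6)
H(K, S) = (6 + K)/(⅓ + K) (H(K, S) = (K + 6)/(K + (⅙)*2) = (6 + K)/(K + ⅓) = (6 + K)/(⅓ + K))
158189 + k(H(-2, -17)) = 158189 + 3*(6 - 2)/(1 + 3*(-2)) = 158189 + 3*4/(1 - 6) = 158189 + 3*4/(-5) = 158189 + 3*(-⅕)*4 = 158189 - 12/5 = 790933/5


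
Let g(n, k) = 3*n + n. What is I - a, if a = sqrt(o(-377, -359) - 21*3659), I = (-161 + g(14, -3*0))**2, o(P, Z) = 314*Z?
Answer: 11025 - I*sqrt(189565) ≈ 11025.0 - 435.39*I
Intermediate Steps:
g(n, k) = 4*n
I = 11025 (I = (-161 + 4*14)**2 = (-161 + 56)**2 = (-105)**2 = 11025)
a = I*sqrt(189565) (a = sqrt(314*(-359) - 21*3659) = sqrt(-112726 - 76839) = sqrt(-189565) = I*sqrt(189565) ≈ 435.39*I)
I - a = 11025 - I*sqrt(189565)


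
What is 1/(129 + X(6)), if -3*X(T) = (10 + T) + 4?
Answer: 3/367 ≈ 0.0081744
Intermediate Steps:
X(T) = -14/3 - T/3 (X(T) = -((10 + T) + 4)/3 = -(14 + T)/3 = -14/3 - T/3)
1/(129 + X(6)) = 1/(129 + (-14/3 - ⅓*6)) = 1/(129 + (-14/3 - 2)) = 1/(129 - 20/3) = 1/(367/3) = 3/367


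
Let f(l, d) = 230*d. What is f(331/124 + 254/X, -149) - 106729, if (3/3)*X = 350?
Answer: -140999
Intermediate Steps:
X = 350
f(331/124 + 254/X, -149) - 106729 = 230*(-149) - 106729 = -34270 - 106729 = -140999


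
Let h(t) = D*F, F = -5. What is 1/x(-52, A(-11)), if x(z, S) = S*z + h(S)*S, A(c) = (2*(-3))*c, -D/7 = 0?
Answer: -1/3432 ≈ -0.00029138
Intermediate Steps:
D = 0 (D = -7*0 = 0)
h(t) = 0 (h(t) = 0*(-5) = 0)
A(c) = -6*c
x(z, S) = S*z (x(z, S) = S*z + 0*S = S*z + 0 = S*z)
1/x(-52, A(-11)) = 1/(-6*(-11)*(-52)) = 1/(66*(-52)) = 1/(-3432) = -1/3432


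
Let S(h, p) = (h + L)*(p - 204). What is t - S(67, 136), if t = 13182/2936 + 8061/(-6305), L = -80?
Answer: -8152351453/9255740 ≈ -880.79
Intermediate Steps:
S(h, p) = (-204 + p)*(-80 + h) (S(h, p) = (h - 80)*(p - 204) = (-80 + h)*(-204 + p) = (-204 + p)*(-80 + h))
t = 29722707/9255740 (t = 13182*(1/2936) + 8061*(-1/6305) = 6591/1468 - 8061/6305 = 29722707/9255740 ≈ 3.2113)
t - S(67, 136) = 29722707/9255740 - (16320 - 204*67 - 80*136 + 67*136) = 29722707/9255740 - (16320 - 13668 - 10880 + 9112) = 29722707/9255740 - 1*884 = 29722707/9255740 - 884 = -8152351453/9255740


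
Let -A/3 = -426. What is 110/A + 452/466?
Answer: 157229/148887 ≈ 1.0560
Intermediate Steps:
A = 1278 (A = -3*(-426) = 1278)
110/A + 452/466 = 110/1278 + 452/466 = 110*(1/1278) + 452*(1/466) = 55/639 + 226/233 = 157229/148887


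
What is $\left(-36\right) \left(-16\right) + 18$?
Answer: $594$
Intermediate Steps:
$\left(-36\right) \left(-16\right) + 18 = 576 + 18 = 594$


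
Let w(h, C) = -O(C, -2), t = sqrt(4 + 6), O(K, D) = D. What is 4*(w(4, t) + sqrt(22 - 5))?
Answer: 8 + 4*sqrt(17) ≈ 24.492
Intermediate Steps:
t = sqrt(10) ≈ 3.1623
w(h, C) = 2 (w(h, C) = -1*(-2) = 2)
4*(w(4, t) + sqrt(22 - 5)) = 4*(2 + sqrt(22 - 5)) = 4*(2 + sqrt(17)) = 8 + 4*sqrt(17)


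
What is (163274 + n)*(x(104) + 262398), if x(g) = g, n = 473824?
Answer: 167239499196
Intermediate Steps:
(163274 + n)*(x(104) + 262398) = (163274 + 473824)*(104 + 262398) = 637098*262502 = 167239499196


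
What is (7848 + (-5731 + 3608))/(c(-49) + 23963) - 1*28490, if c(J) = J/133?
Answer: -2594220665/91058 ≈ -28490.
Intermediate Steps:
c(J) = J/133 (c(J) = J*(1/133) = J/133)
(7848 + (-5731 + 3608))/(c(-49) + 23963) - 1*28490 = (7848 + (-5731 + 3608))/((1/133)*(-49) + 23963) - 1*28490 = (7848 - 2123)/(-7/19 + 23963) - 28490 = 5725/(455290/19) - 28490 = 5725*(19/455290) - 28490 = 21755/91058 - 28490 = -2594220665/91058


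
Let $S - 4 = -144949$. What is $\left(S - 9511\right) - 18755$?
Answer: $-173211$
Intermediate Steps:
$S = -144945$ ($S = 4 - 144949 = -144945$)
$\left(S - 9511\right) - 18755 = \left(-144945 - 9511\right) - 18755 = -154456 - 18755 = -173211$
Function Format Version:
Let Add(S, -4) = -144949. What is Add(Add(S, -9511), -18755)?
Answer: -173211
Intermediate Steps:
S = -144945 (S = Add(4, -144949) = -144945)
Add(Add(S, -9511), -18755) = Add(Add(-144945, -9511), -18755) = Add(-154456, -18755) = -173211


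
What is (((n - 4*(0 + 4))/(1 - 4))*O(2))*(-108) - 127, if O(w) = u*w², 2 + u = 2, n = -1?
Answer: -127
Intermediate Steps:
u = 0 (u = -2 + 2 = 0)
O(w) = 0 (O(w) = 0*w² = 0)
(((n - 4*(0 + 4))/(1 - 4))*O(2))*(-108) - 127 = (((-1 - 4*(0 + 4))/(1 - 4))*0)*(-108) - 127 = (((-1 - 4*4)/(-3))*0)*(-108) - 127 = (((-1 - 16)*(-⅓))*0)*(-108) - 127 = (-17*(-⅓)*0)*(-108) - 127 = ((17/3)*0)*(-108) - 127 = 0*(-108) - 127 = 0 - 127 = -127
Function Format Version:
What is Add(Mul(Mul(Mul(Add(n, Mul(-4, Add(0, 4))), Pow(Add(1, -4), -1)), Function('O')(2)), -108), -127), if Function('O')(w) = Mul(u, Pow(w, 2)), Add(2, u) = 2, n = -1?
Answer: -127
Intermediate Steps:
u = 0 (u = Add(-2, 2) = 0)
Function('O')(w) = 0 (Function('O')(w) = Mul(0, Pow(w, 2)) = 0)
Add(Mul(Mul(Mul(Add(n, Mul(-4, Add(0, 4))), Pow(Add(1, -4), -1)), Function('O')(2)), -108), -127) = Add(Mul(Mul(Mul(Add(-1, Mul(-4, Add(0, 4))), Pow(Add(1, -4), -1)), 0), -108), -127) = Add(Mul(Mul(Mul(Add(-1, Mul(-4, 4)), Pow(-3, -1)), 0), -108), -127) = Add(Mul(Mul(Mul(Add(-1, -16), Rational(-1, 3)), 0), -108), -127) = Add(Mul(Mul(Mul(-17, Rational(-1, 3)), 0), -108), -127) = Add(Mul(Mul(Rational(17, 3), 0), -108), -127) = Add(Mul(0, -108), -127) = Add(0, -127) = -127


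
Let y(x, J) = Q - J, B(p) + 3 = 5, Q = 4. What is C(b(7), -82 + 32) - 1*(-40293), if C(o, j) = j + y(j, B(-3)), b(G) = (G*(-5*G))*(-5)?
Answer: 40245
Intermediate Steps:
B(p) = 2 (B(p) = -3 + 5 = 2)
y(x, J) = 4 - J
b(G) = 25*G² (b(G) = -5*G²*(-5) = 25*G²)
C(o, j) = 2 + j (C(o, j) = j + (4 - 1*2) = j + (4 - 2) = j + 2 = 2 + j)
C(b(7), -82 + 32) - 1*(-40293) = (2 + (-82 + 32)) - 1*(-40293) = (2 - 50) + 40293 = -48 + 40293 = 40245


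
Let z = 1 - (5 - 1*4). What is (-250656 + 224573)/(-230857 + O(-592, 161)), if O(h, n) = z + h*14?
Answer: 26083/239145 ≈ 0.10907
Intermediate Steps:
z = 0 (z = 1 - (5 - 4) = 1 - 1*1 = 1 - 1 = 0)
O(h, n) = 14*h (O(h, n) = 0 + h*14 = 0 + 14*h = 14*h)
(-250656 + 224573)/(-230857 + O(-592, 161)) = (-250656 + 224573)/(-230857 + 14*(-592)) = -26083/(-230857 - 8288) = -26083/(-239145) = -26083*(-1/239145) = 26083/239145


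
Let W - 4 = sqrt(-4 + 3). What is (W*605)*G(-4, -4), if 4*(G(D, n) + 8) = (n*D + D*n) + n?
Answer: -2420 - 605*I ≈ -2420.0 - 605.0*I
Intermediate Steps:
W = 4 + I (W = 4 + sqrt(-4 + 3) = 4 + sqrt(-1) = 4 + I ≈ 4.0 + 1.0*I)
G(D, n) = -8 + n/4 + D*n/2 (G(D, n) = -8 + ((n*D + D*n) + n)/4 = -8 + ((D*n + D*n) + n)/4 = -8 + (2*D*n + n)/4 = -8 + (n + 2*D*n)/4 = -8 + (n/4 + D*n/2) = -8 + n/4 + D*n/2)
(W*605)*G(-4, -4) = ((4 + I)*605)*(-8 + (1/4)*(-4) + (1/2)*(-4)*(-4)) = (2420 + 605*I)*(-8 - 1 + 8) = (2420 + 605*I)*(-1) = -2420 - 605*I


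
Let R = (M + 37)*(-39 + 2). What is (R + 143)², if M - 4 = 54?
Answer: 11370384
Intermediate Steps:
M = 58 (M = 4 + 54 = 58)
R = -3515 (R = (58 + 37)*(-39 + 2) = 95*(-37) = -3515)
(R + 143)² = (-3515 + 143)² = (-3372)² = 11370384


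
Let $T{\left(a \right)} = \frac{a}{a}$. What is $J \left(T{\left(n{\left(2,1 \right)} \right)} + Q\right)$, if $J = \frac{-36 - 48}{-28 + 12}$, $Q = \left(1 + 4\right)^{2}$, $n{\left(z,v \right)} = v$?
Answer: $\frac{273}{2} \approx 136.5$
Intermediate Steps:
$T{\left(a \right)} = 1$
$Q = 25$ ($Q = 5^{2} = 25$)
$J = \frac{21}{4}$ ($J = - \frac{84}{-16} = \left(-84\right) \left(- \frac{1}{16}\right) = \frac{21}{4} \approx 5.25$)
$J \left(T{\left(n{\left(2,1 \right)} \right)} + Q\right) = \frac{21 \left(1 + 25\right)}{4} = \frac{21}{4} \cdot 26 = \frac{273}{2}$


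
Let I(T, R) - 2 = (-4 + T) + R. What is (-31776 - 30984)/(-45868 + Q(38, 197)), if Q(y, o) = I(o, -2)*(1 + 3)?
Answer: 2615/1879 ≈ 1.3917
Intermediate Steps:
I(T, R) = -2 + R + T (I(T, R) = 2 + ((-4 + T) + R) = 2 + (-4 + R + T) = -2 + R + T)
Q(y, o) = -16 + 4*o (Q(y, o) = (-2 - 2 + o)*(1 + 3) = (-4 + o)*4 = -16 + 4*o)
(-31776 - 30984)/(-45868 + Q(38, 197)) = (-31776 - 30984)/(-45868 + (-16 + 4*197)) = -62760/(-45868 + (-16 + 788)) = -62760/(-45868 + 772) = -62760/(-45096) = -62760*(-1/45096) = 2615/1879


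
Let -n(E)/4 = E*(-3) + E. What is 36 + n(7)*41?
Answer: 2332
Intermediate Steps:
n(E) = 8*E (n(E) = -4*(E*(-3) + E) = -4*(-3*E + E) = -(-8)*E = 8*E)
36 + n(7)*41 = 36 + (8*7)*41 = 36 + 56*41 = 36 + 2296 = 2332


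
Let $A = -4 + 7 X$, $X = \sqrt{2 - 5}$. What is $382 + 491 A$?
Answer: $-1582 + 3437 i \sqrt{3} \approx -1582.0 + 5953.1 i$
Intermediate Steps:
$X = i \sqrt{3}$ ($X = \sqrt{-3} = i \sqrt{3} \approx 1.732 i$)
$A = -4 + 7 i \sqrt{3} \approx -4.0 + 12.124 i$
$382 + 491 A = 382 + 491 \left(-4 + 7 i \sqrt{3}\right) = 382 - \left(1964 - 3437 i \sqrt{3}\right) = -1582 + 3437 i \sqrt{3}$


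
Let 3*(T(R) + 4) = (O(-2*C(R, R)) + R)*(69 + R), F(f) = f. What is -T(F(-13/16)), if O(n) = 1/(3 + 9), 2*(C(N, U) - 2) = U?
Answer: 47401/2304 ≈ 20.573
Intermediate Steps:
C(N, U) = 2 + U/2
O(n) = 1/12
T(R) = -4 + (69 + R)*(1/12 + R)/3 (T(R) = -4 + ((1/12 + R)*(69 + R))/3 = -4 + ((69 + R)*(1/12 + R))/3 = -4 + (69 + R)*(1/12 + R)/3)
-T(F(-13/16)) = -(-25/12 + (-13/16)²/3 + 829*(-13/16)/36) = -(-25/12 + (-13*1/16)²/3 + 829*(-13*1/16)/36) = -(-25/12 + (-13/16)²/3 + (829/36)*(-13/16)) = -(-25/12 + (⅓)*(169/256) - 10777/576) = -(-25/12 + 169/768 - 10777/576) = -1*(-47401/2304) = 47401/2304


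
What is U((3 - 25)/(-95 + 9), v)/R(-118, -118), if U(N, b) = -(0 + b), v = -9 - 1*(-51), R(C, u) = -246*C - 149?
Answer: -42/28879 ≈ -0.0014543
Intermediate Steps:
R(C, u) = -149 - 246*C
v = 42 (v = -9 + 51 = 42)
U(N, b) = -b
U((3 - 25)/(-95 + 9), v)/R(-118, -118) = (-1*42)/(-149 - 246*(-118)) = -42/(-149 + 29028) = -42/28879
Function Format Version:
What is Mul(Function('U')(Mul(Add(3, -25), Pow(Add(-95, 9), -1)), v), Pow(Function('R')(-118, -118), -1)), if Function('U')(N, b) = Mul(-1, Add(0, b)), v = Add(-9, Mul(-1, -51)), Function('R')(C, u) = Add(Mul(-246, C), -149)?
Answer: Rational(-42, 28879) ≈ -0.0014543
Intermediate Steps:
Function('R')(C, u) = Add(-149, Mul(-246, C))
v = 42 (v = Add(-9, 51) = 42)
Function('U')(N, b) = Mul(-1, b)
Mul(Function('U')(Mul(Add(3, -25), Pow(Add(-95, 9), -1)), v), Pow(Function('R')(-118, -118), -1)) = Mul(Mul(-1, 42), Pow(Add(-149, Mul(-246, -118)), -1)) = Mul(-42, Pow(Add(-149, 29028), -1)) = Mul(-42, Pow(28879, -1)) = Mul(-42, Rational(1, 28879)) = Rational(-42, 28879)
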